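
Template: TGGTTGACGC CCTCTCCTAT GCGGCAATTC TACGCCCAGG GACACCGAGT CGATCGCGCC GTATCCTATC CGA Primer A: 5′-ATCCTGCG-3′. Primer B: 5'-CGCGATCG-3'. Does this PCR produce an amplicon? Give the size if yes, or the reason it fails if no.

No product — primer A has no binding site in the template.

Primer A (ATCCTGCG) does not match the top strand, and its reverse complement CGCAGGAT does not match either.
With no annealing site for primer A, no amplification occurs.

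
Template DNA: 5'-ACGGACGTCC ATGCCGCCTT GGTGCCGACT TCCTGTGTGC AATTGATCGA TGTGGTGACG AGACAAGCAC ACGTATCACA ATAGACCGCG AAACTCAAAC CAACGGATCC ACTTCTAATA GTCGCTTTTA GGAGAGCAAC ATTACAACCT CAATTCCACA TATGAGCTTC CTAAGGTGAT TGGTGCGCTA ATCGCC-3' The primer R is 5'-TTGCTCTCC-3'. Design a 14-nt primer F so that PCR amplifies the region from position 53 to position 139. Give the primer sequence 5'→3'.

5'-TGGTGACGAGACAA-3'

The reverse primer's reverse complement GGAGAGCAA matches the template at positions 131–139; the product starts at position 53.
The forward primer is identical to the top strand over positions 53–66: TGGTGACGAGACAA.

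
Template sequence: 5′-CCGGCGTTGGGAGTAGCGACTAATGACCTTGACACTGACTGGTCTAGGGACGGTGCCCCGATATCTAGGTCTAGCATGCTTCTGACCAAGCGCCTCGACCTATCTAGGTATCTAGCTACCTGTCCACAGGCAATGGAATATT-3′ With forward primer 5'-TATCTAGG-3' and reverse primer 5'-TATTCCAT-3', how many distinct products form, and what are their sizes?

The forward primer TATCTAGG matches the top strand at positions 62–69, 101–108.
The reverse primer's reverse complement is ATGGAATA, matching at positions 133–140.
Each forward site pairs with the reverse site to give a product ending at position 140: sizes 79, 40 bp.

Two products: 79 bp, 40 bp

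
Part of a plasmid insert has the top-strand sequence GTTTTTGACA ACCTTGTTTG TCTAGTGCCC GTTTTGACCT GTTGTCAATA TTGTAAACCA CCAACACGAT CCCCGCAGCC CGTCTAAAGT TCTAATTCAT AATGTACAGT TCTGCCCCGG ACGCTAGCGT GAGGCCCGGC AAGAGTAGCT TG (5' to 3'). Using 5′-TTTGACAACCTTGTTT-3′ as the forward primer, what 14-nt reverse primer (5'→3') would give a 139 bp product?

5'-TTGCCGGGCCTCAC-3'

The forward primer binds at positions 4–19, so a 139 bp product ends at position 4 + 139 − 1 = 142.
The reverse primer anneals to the top strand over positions 129–142, i.e. to GTGAGGCCCGGCAA.
Its sequence written 5'→3' is the reverse complement: TTGCCGGGCCTCAC.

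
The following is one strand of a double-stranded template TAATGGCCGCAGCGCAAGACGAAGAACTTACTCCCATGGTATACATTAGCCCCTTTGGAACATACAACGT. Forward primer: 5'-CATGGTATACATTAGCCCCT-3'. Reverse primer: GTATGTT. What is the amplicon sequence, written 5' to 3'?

Forward primer CATGGTATACATTAGCCCCT is found on the top strand at positions 35–54.
Reverse complement of the reverse primer: AACATAC. This occurs on the top strand at positions 59–65.
The product is the template from position 35 through 65 (31 bp).

5'-CATGGTATACATTAGCCCCTTTGGAACATAC-3'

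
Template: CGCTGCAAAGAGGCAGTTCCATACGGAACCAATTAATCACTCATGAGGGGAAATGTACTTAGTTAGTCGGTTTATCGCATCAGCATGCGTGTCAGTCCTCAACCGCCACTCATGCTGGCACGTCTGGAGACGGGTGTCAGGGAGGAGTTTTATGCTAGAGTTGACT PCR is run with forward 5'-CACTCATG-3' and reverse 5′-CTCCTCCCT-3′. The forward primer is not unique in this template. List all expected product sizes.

110 bp, 41 bp

The forward primer CACTCATG matches the top strand at positions 38–45, 107–114.
The reverse primer's reverse complement is AGGGAGGAG, matching at positions 139–147.
Each forward site pairs with the reverse site to give a product ending at position 147: sizes 110, 41 bp.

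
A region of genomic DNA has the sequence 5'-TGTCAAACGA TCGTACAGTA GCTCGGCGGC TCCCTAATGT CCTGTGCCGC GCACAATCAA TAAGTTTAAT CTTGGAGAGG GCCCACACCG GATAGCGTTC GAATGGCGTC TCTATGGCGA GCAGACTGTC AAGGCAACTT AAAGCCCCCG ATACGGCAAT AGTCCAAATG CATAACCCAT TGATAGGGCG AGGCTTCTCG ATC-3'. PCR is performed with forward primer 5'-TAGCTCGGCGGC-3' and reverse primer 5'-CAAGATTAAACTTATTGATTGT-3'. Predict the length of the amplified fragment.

Scanning the template, TAGCTCGGCGGC occurs at positions 19–30; this primer anneals to the bottom strand there with its 3' end pointing downstream.
Reverse complement of the reverse primer: ACAATCAATAAGTTTAATCTTG. This occurs on the top strand at positions 53–74.
Product length = (reverse-primer end) − (forward-primer start) + 1 = 74 − 19 + 1 = 56 bp.

56 bp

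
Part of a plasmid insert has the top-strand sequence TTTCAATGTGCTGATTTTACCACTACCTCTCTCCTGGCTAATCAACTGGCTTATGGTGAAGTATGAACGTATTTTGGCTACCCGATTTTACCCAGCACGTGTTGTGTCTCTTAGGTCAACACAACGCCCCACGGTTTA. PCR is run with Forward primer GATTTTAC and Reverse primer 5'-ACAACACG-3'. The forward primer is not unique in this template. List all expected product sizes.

The forward primer GATTTTAC matches the top strand at positions 13–20, 84–91.
The reverse primer's reverse complement is CGTGTTGT, matching at positions 98–105.
Each forward site pairs with the reverse site to give a product ending at position 105: sizes 93, 22 bp.

93 bp, 22 bp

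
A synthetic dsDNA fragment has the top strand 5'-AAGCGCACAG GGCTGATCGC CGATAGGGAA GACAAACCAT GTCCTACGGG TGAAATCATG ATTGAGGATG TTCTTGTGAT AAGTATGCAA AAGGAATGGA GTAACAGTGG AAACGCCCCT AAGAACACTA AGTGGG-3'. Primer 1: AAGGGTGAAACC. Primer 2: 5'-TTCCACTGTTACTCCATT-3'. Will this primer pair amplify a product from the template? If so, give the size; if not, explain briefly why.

Primer 1 (AAGGGTGAAACC) does not match the top strand, and its reverse complement GGTTTCACCCTT does not match either.
With no annealing site for primer 1, no amplification occurs.

No product — primer 1 has no binding site in the template.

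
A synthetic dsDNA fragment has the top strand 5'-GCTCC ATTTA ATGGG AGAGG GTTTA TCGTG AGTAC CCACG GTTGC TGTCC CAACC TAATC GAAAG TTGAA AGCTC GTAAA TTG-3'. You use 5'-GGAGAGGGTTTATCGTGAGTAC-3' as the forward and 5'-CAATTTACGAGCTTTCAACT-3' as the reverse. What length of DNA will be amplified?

70 bp

The forward primer matches the template at positions 14–35.
Reverse complement of the reverse primer: AGTTGAAAGCTCGTAAATTG. This occurs on the top strand at positions 64–83.
Amplicon spans positions 14–83: 70 bp.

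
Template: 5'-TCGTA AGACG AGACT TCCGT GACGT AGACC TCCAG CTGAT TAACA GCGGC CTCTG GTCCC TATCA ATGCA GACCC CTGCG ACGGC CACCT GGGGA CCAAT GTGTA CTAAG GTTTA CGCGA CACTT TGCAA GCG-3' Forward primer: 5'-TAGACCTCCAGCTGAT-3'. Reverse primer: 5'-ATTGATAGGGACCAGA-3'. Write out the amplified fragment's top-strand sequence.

5'-TAGACCTCCAGCTGATTAACAGCGGCCTCTGGTCCCTATCAAT-3'

Scanning the template, TAGACCTCCAGCTGAT occurs at positions 25–40; this primer anneals to the bottom strand there with its 3' end pointing downstream.
The reverse primer's reverse complement is TCTGGTCCCTATCAAT, which matches the template at positions 52–67.
The product is the template from position 25 through 67 (43 bp).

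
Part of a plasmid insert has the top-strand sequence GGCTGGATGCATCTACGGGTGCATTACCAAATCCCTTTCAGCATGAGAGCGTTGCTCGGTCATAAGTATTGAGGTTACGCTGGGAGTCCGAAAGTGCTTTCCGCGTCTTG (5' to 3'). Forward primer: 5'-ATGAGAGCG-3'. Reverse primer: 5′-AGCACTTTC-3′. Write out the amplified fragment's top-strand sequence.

Forward primer ATGAGAGCG is found on the top strand at positions 43–51.
Taking the reverse complement of AGCACTTTC gives GAAAGTGCT, found at positions 90–98 on the template; the primer anneals here to the top strand with its 3' end pointing upstream.
The product is the template from position 43 through 98 (56 bp).

5'-ATGAGAGCGTTGCTCGGTCATAAGTATTGAGGTTACGCTGGGAGTCCGAAAGTGCT-3'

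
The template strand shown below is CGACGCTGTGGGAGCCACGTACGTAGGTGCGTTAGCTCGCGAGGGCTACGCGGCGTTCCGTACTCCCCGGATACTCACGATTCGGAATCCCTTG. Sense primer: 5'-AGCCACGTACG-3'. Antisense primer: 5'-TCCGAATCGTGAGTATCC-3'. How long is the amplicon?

74 bp

The forward primer matches the template at positions 13–23.
Taking the reverse complement of TCCGAATCGTGAGTATCC gives GGATACTCACGATTCGGA, found at positions 69–86 on the template; the primer anneals here to the top strand with its 3' end pointing upstream.
Product length = (reverse-primer end) − (forward-primer start) + 1 = 86 − 13 + 1 = 74 bp.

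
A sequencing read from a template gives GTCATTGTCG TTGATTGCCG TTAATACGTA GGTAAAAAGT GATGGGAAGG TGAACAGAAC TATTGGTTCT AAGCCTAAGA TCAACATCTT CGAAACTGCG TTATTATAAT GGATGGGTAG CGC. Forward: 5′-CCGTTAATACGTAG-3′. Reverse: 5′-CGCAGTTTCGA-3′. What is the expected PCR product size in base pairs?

83 bp

The forward primer matches the template at positions 18–31.
The reverse primer's reverse complement is TCGAAACTGCG, which matches the template at positions 90–100.
Amplicon spans positions 18–100: 83 bp.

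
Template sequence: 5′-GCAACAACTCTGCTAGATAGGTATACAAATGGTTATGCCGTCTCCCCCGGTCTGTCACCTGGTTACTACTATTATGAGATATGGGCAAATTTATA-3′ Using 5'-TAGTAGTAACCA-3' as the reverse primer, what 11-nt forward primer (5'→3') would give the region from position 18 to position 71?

5'-TAGGTATACAA-3'

The reverse primer's reverse complement TGGTTACTACTA matches the template at positions 60–71; the product starts at position 18.
The forward primer is identical to the top strand over positions 18–28: TAGGTATACAA.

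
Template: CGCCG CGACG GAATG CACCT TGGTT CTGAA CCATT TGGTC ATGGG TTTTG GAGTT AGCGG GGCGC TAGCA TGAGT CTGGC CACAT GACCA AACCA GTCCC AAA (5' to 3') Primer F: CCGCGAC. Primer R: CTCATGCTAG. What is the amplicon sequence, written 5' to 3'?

The forward primer matches the template at positions 3–9.
Taking the reverse complement of CTCATGCTAG gives CTAGCATGAG, found at positions 65–74 on the template; the primer anneals here to the top strand with its 3' end pointing upstream.
The product is the template from position 3 through 74 (72 bp).

5'-CCGCGACGGAATGCACCTTGGTTCTGAACCATTTGGTCATGGGTTTTGGAGTTAGCGGGGCGCTAGCATGAG-3'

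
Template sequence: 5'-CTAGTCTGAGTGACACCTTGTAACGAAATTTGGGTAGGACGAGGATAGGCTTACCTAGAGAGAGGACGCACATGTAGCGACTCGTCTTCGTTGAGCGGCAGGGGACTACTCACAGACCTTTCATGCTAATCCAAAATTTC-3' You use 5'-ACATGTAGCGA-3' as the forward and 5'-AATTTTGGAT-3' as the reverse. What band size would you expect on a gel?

69 bp

The forward primer matches the template at positions 70–80.
The reverse primer's reverse complement is ATCCAAAATT, which matches the template at positions 129–138.
Product length = (reverse-primer end) − (forward-primer start) + 1 = 138 − 70 + 1 = 69 bp.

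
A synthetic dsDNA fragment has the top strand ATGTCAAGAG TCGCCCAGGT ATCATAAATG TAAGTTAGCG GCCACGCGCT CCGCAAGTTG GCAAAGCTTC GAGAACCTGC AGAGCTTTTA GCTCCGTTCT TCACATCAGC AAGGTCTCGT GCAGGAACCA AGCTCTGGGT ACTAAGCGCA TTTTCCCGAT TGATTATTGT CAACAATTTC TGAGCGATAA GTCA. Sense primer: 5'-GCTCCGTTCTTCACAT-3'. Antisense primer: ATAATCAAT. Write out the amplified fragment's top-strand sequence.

Forward primer GCTCCGTTCTTCACAT is found on the top strand at positions 91–106.
The reverse primer's reverse complement is ATTGATTAT, which matches the template at positions 159–167.
The product is the template from position 91 through 167 (77 bp).

5'-GCTCCGTTCTTCACATCAGCAAGGTCTCGTGCAGGAACCAAGCTCTGGGTACTAAGCGCATTTTCCCGATTGATTAT-3'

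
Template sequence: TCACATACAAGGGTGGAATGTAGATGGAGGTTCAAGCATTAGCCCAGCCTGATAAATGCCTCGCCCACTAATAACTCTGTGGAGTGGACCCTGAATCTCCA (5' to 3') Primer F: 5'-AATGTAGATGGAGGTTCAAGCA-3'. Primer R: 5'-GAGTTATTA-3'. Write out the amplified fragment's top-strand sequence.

5'-AATGTAGATGGAGGTTCAAGCATTAGCCCAGCCTGATAAATGCCTCGCCCACTAATAACTC-3'

Scanning the template, AATGTAGATGGAGGTTCAAGCA occurs at positions 17–38; this primer anneals to the bottom strand there with its 3' end pointing downstream.
Taking the reverse complement of GAGTTATTA gives TAATAACTC, found at positions 69–77 on the template; the primer anneals here to the top strand with its 3' end pointing upstream.
The product is the template from position 17 through 77 (61 bp).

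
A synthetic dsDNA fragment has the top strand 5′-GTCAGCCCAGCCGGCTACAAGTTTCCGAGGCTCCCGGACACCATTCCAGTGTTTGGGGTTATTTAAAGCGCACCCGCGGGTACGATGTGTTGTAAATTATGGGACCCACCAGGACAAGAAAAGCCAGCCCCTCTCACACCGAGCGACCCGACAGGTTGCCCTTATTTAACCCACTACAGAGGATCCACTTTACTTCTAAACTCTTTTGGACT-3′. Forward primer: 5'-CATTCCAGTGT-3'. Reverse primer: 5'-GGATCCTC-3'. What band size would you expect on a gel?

The forward primer matches the template at positions 42–52.
Taking the reverse complement of GGATCCTC gives GAGGATCC, found at positions 179–186 on the template; the primer anneals here to the top strand with its 3' end pointing upstream.
Amplicon spans positions 42–186: 145 bp.

145 bp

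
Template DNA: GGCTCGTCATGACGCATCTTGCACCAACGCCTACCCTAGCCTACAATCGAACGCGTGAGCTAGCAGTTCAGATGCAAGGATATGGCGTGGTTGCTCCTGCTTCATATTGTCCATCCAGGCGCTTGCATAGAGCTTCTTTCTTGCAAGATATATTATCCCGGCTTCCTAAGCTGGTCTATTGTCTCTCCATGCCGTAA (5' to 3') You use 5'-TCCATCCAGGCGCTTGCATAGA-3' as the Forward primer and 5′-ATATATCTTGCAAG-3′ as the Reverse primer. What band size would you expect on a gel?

44 bp

Scanning the template, TCCATCCAGGCGCTTGCATAGA occurs at positions 110–131; this primer anneals to the bottom strand there with its 3' end pointing downstream.
The reverse primer's reverse complement is CTTGCAAGATATAT, which matches the template at positions 140–153.
Product length = (reverse-primer end) − (forward-primer start) + 1 = 153 − 110 + 1 = 44 bp.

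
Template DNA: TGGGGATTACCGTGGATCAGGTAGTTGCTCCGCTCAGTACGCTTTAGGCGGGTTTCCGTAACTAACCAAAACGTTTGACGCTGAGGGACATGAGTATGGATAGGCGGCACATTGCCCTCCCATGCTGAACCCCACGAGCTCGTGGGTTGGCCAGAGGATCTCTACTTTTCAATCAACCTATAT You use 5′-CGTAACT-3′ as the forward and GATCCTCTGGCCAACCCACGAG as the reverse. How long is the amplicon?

104 bp

Scanning the template, CGTAACT occurs at positions 57–63; this primer anneals to the bottom strand there with its 3' end pointing downstream.
Taking the reverse complement of GATCCTCTGGCCAACCCACGAG gives CTCGTGGGTTGGCCAGAGGATC, found at positions 139–160 on the template; the primer anneals here to the top strand with its 3' end pointing upstream.
Product length = (reverse-primer end) − (forward-primer start) + 1 = 160 − 57 + 1 = 104 bp.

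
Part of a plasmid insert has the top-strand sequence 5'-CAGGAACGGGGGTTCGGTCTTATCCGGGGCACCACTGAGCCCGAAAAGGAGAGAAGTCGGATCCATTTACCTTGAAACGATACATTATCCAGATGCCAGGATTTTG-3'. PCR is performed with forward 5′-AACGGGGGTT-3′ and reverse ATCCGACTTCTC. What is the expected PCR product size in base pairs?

58 bp

The forward primer matches the template at positions 5–14.
The reverse primer's reverse complement is GAGAAGTCGGAT, which matches the template at positions 51–62.
Product length = (reverse-primer end) − (forward-primer start) + 1 = 62 − 5 + 1 = 58 bp.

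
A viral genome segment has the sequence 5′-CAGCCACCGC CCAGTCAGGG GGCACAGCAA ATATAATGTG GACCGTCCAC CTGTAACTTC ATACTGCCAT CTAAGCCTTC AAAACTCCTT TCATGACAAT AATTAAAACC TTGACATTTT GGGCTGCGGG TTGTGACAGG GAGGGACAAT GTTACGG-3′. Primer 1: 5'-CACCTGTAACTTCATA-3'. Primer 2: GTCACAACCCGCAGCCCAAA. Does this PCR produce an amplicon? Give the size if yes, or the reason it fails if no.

Yes — a 90 bp product.

Primer 1 (CACCTGTAACTTCATA) matches the top strand at positions 48–63; it acts as a forward primer.
Primer 2's reverse complement is TTTGGGCTGCGGGTTGTGAC, matching the top strand at positions 118–137; it acts as a reverse primer.
The 3' ends face each other across positions 48–137, giving a 90 bp product.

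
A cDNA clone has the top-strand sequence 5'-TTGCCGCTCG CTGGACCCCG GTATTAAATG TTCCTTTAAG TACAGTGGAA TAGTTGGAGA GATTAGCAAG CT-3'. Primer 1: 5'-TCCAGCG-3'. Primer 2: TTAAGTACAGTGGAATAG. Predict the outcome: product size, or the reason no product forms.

No product — the primers' 3' ends point away from each other.

Primer 1 (TCCAGCG) has reverse complement CGCTGGA, which matches the top strand at positions 9–15; primer 1 anneals to the top strand there with its 3' end pointing upstream toward position 9.
Primer 2 (TTAAGTACAGTGGAATAG) matches the top strand directly at positions 36–53; it anneals to the bottom strand with its 3' end pointing downstream toward position 53.
The 3' ends diverge (primer 1 extends toward position 1, primer 2 toward position 72), so the primers never converge on a shared product.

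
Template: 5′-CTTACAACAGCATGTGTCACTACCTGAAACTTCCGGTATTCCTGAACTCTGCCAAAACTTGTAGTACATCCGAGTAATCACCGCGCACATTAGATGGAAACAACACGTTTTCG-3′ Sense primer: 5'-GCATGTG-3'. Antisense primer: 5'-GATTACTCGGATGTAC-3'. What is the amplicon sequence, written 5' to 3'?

The forward primer matches the template at positions 10–16.
Taking the reverse complement of GATTACTCGGATGTAC gives GTACATCCGAGTAATC, found at positions 64–79 on the template; the primer anneals here to the top strand with its 3' end pointing upstream.
The product is the template from position 10 through 79 (70 bp).

5'-GCATGTGTCACTACCTGAAACTTCCGGTATTCCTGAACTCTGCCAAAACTTGTAGTACATCCGAGTAATC-3'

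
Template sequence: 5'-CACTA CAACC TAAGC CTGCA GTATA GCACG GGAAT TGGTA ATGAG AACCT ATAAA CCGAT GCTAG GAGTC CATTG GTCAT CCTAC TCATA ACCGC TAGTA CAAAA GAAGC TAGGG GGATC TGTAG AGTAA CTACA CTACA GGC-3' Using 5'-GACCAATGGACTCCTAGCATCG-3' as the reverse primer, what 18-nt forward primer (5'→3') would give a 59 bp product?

5'-AGTATAGCACGGGAATTG-3'

The reverse primer's reverse complement CGATGCTAGGAGTCCATTGGTC matches the template at positions 57–78, so the product ends at position 78.
A 59 bp product then starts at position 78 − 59 + 1 = 20.
The forward primer is identical to the top strand there: AGTATAGCACGGGAATTG.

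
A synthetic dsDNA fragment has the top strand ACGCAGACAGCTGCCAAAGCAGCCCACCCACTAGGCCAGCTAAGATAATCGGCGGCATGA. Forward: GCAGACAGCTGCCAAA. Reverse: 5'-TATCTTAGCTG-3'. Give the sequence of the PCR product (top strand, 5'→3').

Forward primer GCAGACAGCTGCCAAA is found on the top strand at positions 3–18.
Taking the reverse complement of TATCTTAGCTG gives CAGCTAAGATA, found at positions 37–47 on the template; the primer anneals here to the top strand with its 3' end pointing upstream.
The product is the template from position 3 through 47 (45 bp).

5'-GCAGACAGCTGCCAAAGCAGCCCACCCACTAGGCCAGCTAAGATA-3'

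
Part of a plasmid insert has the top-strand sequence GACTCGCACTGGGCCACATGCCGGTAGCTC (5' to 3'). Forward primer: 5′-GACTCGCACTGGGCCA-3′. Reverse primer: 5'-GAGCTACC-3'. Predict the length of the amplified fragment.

30 bp

The forward primer matches the template at positions 1–16.
Taking the reverse complement of GAGCTACC gives GGTAGCTC, found at positions 23–30 on the template; the primer anneals here to the top strand with its 3' end pointing upstream.
Amplicon spans positions 1–30: 30 bp.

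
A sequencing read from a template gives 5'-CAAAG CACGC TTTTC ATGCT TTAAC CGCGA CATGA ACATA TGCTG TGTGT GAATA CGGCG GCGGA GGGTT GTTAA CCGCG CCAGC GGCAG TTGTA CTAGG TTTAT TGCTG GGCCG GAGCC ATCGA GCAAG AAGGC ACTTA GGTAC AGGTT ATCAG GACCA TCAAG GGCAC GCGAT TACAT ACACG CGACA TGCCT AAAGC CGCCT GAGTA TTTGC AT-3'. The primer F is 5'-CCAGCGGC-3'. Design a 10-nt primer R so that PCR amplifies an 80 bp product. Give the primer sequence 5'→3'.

The forward primer binds at positions 81–88, so an 80 bp product ends at position 81 + 80 − 1 = 160.
The reverse primer anneals to the top strand over positions 151–160, i.e. to ATCAGGACCA.
Its sequence written 5'→3' is the reverse complement: TGGTCCTGAT.

5'-TGGTCCTGAT-3'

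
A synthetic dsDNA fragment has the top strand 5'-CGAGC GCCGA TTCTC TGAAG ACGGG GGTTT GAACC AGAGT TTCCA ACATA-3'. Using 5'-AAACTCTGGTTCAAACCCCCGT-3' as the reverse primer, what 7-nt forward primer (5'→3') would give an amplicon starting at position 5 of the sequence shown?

The reverse primer's reverse complement ACGGGGGTTTGAACCAGAGTTT matches the template at positions 21–42; the product starts at position 5.
The forward primer is identical to the top strand over positions 5–11: CGCCGAT.

5'-CGCCGAT-3'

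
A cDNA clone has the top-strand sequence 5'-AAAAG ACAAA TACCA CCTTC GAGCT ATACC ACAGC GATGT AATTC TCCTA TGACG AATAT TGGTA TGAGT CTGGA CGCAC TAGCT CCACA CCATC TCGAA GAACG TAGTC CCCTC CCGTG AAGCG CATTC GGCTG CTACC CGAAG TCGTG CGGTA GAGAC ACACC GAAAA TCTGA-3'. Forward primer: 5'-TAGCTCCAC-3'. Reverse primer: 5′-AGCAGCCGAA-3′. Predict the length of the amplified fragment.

The forward primer matches the template at positions 81–89.
Reverse complement of the reverse primer: TTCGGCTGCT. This occurs on the top strand at positions 128–137.
Product length = (reverse-primer end) − (forward-primer start) + 1 = 137 − 81 + 1 = 57 bp.

57 bp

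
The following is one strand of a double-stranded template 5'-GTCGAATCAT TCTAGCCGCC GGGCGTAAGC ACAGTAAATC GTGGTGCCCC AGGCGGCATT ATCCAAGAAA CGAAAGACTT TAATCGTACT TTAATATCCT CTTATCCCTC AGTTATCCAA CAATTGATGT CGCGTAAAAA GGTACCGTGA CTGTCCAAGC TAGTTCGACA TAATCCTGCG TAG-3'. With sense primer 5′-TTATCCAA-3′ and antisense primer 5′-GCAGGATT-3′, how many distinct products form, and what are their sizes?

The forward primer TTATCCAA matches the top strand at positions 59–66, 113–120.
The reverse primer's reverse complement is AATCCTGC, matching at positions 172–179.
Each forward site pairs with the reverse site to give a product ending at position 179: sizes 121, 67 bp.

Two products: 121 bp, 67 bp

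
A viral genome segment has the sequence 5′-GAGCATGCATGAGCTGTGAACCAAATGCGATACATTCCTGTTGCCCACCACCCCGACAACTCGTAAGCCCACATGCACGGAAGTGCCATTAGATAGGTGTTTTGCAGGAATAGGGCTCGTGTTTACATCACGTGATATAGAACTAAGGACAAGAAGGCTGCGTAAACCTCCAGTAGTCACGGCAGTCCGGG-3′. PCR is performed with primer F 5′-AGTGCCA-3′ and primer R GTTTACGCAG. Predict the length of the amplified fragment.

86 bp

The forward primer matches the template at positions 82–88.
Taking the reverse complement of GTTTACGCAG gives CTGCGTAAAC, found at positions 158–167 on the template; the primer anneals here to the top strand with its 3' end pointing upstream.
The product runs from position 82 to position 167, so its length is 167 − 82 + 1 = 86 bp.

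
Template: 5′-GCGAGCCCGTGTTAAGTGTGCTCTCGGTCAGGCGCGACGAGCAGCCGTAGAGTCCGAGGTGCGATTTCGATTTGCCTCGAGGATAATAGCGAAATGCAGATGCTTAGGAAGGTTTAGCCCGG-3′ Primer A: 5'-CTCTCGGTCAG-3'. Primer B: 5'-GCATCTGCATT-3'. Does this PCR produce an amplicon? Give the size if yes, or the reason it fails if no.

Primer A (CTCTCGGTCAG) matches the top strand at positions 21–31; it acts as a forward primer.
Primer B's reverse complement is AATGCAGATGC, matching the top strand at positions 93–103; it acts as a reverse primer.
The 3' ends face each other across positions 21–103, giving an 83 bp product.

Yes — an 83 bp product.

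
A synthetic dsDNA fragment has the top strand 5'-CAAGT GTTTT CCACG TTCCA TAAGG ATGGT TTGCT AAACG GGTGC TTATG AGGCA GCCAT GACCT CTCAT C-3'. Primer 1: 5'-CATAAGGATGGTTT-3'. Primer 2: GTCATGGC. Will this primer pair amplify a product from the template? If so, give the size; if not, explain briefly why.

Yes — a 45 bp product.

Primer 1 (CATAAGGATGGTTT) matches the top strand at positions 19–32; it acts as a forward primer.
Primer 2's reverse complement is GCCATGAC, matching the top strand at positions 56–63; it acts as a reverse primer.
The 3' ends face each other across positions 19–63, giving a 45 bp product.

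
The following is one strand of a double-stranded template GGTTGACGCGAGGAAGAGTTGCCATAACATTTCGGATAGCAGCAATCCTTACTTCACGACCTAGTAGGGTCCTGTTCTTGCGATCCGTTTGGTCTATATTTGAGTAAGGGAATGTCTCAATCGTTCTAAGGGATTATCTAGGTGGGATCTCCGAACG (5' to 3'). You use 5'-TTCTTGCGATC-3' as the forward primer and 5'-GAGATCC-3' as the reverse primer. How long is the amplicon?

Forward primer TTCTTGCGATC is found on the top strand at positions 75–85.
Taking the reverse complement of GAGATCC gives GGATCTC, found at positions 145–151 on the template; the primer anneals here to the top strand with its 3' end pointing upstream.
Product length = (reverse-primer end) − (forward-primer start) + 1 = 151 − 75 + 1 = 77 bp.

77 bp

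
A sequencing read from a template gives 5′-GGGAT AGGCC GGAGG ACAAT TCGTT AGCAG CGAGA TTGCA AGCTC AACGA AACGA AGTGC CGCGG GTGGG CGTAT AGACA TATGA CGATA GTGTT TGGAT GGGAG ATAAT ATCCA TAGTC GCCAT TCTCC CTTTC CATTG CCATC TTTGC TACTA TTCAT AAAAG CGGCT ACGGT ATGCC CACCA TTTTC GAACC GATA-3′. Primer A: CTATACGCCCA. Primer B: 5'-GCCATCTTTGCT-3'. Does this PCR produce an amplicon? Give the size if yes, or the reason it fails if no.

Primer A (CTATACGCCCA) has reverse complement TGGGCGTATAG, which matches the top strand at positions 67–77; primer A anneals to the top strand there with its 3' end pointing upstream toward position 67.
Primer B (GCCATCTTTGCT) matches the top strand directly at positions 140–151; it anneals to the bottom strand with its 3' end pointing downstream toward position 151.
The 3' ends diverge (primer A extends toward position 1, primer B toward position 199), so the primers never converge on a shared product.

No product — the primers' 3' ends point away from each other.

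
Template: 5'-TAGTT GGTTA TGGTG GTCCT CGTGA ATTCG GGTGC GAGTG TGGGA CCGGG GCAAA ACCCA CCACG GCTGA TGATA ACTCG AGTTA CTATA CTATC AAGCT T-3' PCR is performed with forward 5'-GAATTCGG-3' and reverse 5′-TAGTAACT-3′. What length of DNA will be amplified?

65 bp

Scanning the template, GAATTCGG occurs at positions 24–31; this primer anneals to the bottom strand there with its 3' end pointing downstream.
The reverse primer's reverse complement is AGTTACTA, which matches the template at positions 81–88.
Amplicon spans positions 24–88: 65 bp.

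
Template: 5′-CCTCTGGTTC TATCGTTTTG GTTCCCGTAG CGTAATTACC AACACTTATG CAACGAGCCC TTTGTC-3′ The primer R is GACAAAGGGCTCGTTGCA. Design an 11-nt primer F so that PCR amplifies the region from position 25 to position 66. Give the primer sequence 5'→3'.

The reverse primer's reverse complement TGCAACGAGCCCTTTGTC matches the template at positions 49–66; the product starts at position 25.
The forward primer is identical to the top strand over positions 25–35: CCGTAGCGTAA.

5'-CCGTAGCGTAA-3'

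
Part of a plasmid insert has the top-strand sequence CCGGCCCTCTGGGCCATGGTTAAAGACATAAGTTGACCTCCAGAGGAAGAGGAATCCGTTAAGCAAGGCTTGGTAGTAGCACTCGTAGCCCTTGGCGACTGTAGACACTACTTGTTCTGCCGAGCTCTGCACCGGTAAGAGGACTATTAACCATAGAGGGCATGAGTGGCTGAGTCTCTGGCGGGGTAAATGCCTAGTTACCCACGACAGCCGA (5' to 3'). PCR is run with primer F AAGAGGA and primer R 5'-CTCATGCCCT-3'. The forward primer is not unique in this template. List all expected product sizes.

The forward primer AAGAGGA matches the top strand at positions 47–53, 137–143.
The reverse primer's reverse complement is AGGGCATGAG, matching at positions 157–166.
Each forward site pairs with the reverse site to give a product ending at position 166: sizes 120, 30 bp.

120 bp, 30 bp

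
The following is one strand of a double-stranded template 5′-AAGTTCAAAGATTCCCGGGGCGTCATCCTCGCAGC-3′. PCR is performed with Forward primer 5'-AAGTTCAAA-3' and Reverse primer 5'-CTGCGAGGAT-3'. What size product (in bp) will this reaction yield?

34 bp

The forward primer matches the template at positions 1–9.
The reverse primer's reverse complement is ATCCTCGCAG, which matches the template at positions 25–34.
The product runs from position 1 to position 34, so its length is 34 − 1 + 1 = 34 bp.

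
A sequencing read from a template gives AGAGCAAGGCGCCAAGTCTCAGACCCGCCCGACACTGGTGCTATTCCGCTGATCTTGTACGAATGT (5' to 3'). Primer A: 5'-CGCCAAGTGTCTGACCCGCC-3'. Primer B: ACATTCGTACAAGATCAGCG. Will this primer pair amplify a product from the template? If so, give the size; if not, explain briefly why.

Primer A (CGCCAAGTGTCTGACCCGCC) does not match the top strand, and its reverse complement GGCGGGTCAGACACTTGGCG does not match either.
With no annealing site for primer A, no amplification occurs.

No product — primer A has no binding site in the template.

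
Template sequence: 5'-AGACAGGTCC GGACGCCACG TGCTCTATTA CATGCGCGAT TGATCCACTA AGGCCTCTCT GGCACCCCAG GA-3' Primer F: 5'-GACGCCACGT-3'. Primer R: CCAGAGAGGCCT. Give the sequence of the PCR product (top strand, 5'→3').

Forward primer GACGCCACGT is found on the top strand at positions 12–21.
Taking the reverse complement of CCAGAGAGGCCT gives AGGCCTCTCTGG, found at positions 51–62 on the template; the primer anneals here to the top strand with its 3' end pointing upstream.
The product is the template from position 12 through 62 (51 bp).

5'-GACGCCACGTGCTCTATTACATGCGCGATTGATCCACTAAGGCCTCTCTGG-3'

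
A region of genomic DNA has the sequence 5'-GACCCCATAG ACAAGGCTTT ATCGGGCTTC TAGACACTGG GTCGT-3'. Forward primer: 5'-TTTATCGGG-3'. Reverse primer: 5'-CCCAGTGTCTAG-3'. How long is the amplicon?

The forward primer matches the template at positions 18–26.
The reverse primer's reverse complement is CTAGACACTGGG, which matches the template at positions 30–41.
Product length = (reverse-primer end) − (forward-primer start) + 1 = 41 − 18 + 1 = 24 bp.

24 bp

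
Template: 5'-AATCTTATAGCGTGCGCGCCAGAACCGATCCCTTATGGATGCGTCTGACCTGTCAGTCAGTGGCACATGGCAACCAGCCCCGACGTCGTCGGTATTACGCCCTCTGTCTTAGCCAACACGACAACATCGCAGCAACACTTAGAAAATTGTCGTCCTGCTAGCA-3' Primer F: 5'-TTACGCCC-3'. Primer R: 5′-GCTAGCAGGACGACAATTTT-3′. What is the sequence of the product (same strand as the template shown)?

5'-TTACGCCCTCTGTCTTAGCCAACACGACAACATCGCAGCAACACTTAGAAAATTGTCGTCCTGCTAGC-3'

Forward primer TTACGCCC is found on the top strand at positions 95–102.
Reverse complement of the reverse primer: AAAATTGTCGTCCTGCTAGC. This occurs on the top strand at positions 143–162.
The product is the template from position 95 through 162 (68 bp).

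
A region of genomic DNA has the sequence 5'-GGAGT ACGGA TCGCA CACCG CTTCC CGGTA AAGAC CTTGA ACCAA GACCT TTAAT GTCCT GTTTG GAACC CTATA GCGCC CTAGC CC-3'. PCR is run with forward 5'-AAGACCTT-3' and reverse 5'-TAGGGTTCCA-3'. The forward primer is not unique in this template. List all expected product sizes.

The forward primer AAGACCTT matches the top strand at positions 31–38, 44–51.
The reverse primer's reverse complement is TGGAACCCTA, matching at positions 64–73.
Each forward site pairs with the reverse site to give a product ending at position 73: sizes 43, 30 bp.

43 bp, 30 bp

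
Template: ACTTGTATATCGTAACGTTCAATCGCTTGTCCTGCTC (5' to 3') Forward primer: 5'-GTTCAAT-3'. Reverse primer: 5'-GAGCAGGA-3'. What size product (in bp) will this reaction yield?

21 bp

Forward primer GTTCAAT is found on the top strand at positions 17–23.
The reverse primer's reverse complement is TCCTGCTC, which matches the template at positions 30–37.
Amplicon spans positions 17–37: 21 bp.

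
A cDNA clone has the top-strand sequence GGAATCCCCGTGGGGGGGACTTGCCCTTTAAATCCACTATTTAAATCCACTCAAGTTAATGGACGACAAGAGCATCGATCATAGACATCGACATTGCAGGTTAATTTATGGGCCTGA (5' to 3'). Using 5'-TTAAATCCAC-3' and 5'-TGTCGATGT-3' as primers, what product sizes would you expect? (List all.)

66 bp, 53 bp

The forward primer TTAAATCCAC matches the top strand at positions 28–37, 41–50.
The reverse primer's reverse complement is ACATCGACA, matching at positions 85–93.
Each forward site pairs with the reverse site to give a product ending at position 93: sizes 66, 53 bp.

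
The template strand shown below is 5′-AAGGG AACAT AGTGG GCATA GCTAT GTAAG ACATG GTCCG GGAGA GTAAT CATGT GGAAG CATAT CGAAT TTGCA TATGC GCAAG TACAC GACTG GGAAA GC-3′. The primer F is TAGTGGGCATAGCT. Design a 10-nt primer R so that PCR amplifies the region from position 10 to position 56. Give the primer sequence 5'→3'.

The product's 3' end on the top strand is position 56.
The reverse primer anneals to the top strand over positions 47–56, i.e. to TAATCATGTG.
Its sequence written 5'→3' is the reverse complement: CACATGATTA.

5'-CACATGATTA-3'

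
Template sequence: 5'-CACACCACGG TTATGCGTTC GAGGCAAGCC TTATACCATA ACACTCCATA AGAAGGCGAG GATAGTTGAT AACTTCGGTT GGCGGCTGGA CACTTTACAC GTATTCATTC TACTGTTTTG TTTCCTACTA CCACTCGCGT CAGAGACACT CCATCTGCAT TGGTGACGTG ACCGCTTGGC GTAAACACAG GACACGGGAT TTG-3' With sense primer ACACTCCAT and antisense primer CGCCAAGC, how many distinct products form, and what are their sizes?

The forward primer ACACTCCAT matches the top strand at positions 41–49, 146–154.
The reverse primer's reverse complement is GCTTGGCG, matching at positions 174–181.
Each forward site pairs with the reverse site to give a product ending at position 181: sizes 141, 36 bp.

Two products: 141 bp, 36 bp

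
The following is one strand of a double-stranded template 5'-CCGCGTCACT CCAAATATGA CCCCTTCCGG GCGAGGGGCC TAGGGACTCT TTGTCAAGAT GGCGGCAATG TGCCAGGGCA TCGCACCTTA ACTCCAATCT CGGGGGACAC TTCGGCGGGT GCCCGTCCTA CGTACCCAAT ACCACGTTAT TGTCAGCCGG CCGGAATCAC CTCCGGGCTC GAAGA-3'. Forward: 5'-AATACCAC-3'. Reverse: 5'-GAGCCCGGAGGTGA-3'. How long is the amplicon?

Forward primer AATACCAC is found on the top strand at positions 138–145.
Reverse complement of the reverse primer: TCACCTCCGGGCTC. This occurs on the top strand at positions 167–180.
The product runs from position 138 to position 180, so its length is 180 − 138 + 1 = 43 bp.

43 bp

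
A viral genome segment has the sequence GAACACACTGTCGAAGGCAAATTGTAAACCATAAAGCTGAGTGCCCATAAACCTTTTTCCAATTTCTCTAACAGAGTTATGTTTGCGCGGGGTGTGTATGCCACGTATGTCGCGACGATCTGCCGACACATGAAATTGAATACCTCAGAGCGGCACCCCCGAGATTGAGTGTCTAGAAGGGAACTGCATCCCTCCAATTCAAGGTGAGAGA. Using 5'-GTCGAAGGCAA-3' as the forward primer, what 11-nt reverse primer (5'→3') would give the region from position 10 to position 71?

5'-TTAGAGAAATT-3'

The product's 3' end on the top strand is position 71.
The reverse primer anneals to the top strand over positions 61–71, i.e. to AATTTCTCTAA.
Its sequence written 5'→3' is the reverse complement: TTAGAGAAATT.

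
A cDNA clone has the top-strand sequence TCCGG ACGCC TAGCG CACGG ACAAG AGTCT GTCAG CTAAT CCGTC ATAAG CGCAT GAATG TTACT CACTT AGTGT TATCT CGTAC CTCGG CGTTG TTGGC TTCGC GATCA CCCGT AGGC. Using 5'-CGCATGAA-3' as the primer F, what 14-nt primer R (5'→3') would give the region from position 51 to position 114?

5'-CGGGTGATCGCGAA-3'

The product's 3' end on the top strand is position 114.
The reverse primer anneals to the top strand over positions 101–114, i.e. to TTCGCGATCACCCG.
Its sequence written 5'→3' is the reverse complement: CGGGTGATCGCGAA.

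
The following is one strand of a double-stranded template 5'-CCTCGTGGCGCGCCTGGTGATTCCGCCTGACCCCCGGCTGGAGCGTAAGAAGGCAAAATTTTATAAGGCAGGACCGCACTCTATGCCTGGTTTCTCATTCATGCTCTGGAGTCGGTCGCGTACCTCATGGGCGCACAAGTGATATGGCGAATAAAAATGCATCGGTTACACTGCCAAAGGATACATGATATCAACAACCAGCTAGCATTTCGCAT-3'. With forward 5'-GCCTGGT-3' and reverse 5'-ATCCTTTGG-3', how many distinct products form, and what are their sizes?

The forward primer GCCTGGT matches the top strand at positions 12–18, 85–91.
The reverse primer's reverse complement is CCAAAGGAT, matching at positions 174–182.
Each forward site pairs with the reverse site to give a product ending at position 182: sizes 171, 98 bp.

Two products: 171 bp, 98 bp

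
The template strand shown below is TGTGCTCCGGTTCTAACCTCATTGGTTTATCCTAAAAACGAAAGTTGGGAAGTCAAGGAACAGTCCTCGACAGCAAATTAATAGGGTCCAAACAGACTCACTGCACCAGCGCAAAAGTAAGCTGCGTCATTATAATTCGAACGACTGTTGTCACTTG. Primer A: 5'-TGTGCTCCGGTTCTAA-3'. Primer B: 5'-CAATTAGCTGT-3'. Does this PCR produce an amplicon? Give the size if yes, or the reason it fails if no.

No product — primer B has no binding site in the template.

Primer B (CAATTAGCTGT) does not match the top strand, and its reverse complement ACAGCTAATTG does not match either.
With no annealing site for primer B, no amplification occurs.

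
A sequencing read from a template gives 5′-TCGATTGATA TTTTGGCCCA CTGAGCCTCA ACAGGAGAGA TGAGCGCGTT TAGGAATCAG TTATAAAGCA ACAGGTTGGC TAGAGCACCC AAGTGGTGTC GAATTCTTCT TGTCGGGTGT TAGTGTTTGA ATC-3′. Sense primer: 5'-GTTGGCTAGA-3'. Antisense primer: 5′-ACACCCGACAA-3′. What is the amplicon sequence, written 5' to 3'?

Scanning the template, GTTGGCTAGA occurs at positions 75–84; this primer anneals to the bottom strand there with its 3' end pointing downstream.
Reverse complement of the reverse primer: TTGTCGGGTGT. This occurs on the top strand at positions 110–120.
The product is the template from position 75 through 120 (46 bp).

5'-GTTGGCTAGAGCACCCAAGTGGTGTCGAATTCTTCTTGTCGGGTGT-3'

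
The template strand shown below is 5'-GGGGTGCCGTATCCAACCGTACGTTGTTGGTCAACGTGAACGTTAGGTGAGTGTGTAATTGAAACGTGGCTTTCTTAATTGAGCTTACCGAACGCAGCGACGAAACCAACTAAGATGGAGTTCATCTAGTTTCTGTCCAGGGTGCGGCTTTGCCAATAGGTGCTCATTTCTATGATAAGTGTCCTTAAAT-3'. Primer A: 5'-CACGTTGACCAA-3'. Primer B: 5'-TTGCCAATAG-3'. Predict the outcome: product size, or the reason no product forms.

No product — the primers' 3' ends point away from each other.

Primer A (CACGTTGACCAA) has reverse complement TTGGTCAACGTG, which matches the top strand at positions 27–38; primer A anneals to the top strand there with its 3' end pointing upstream toward position 27.
Primer B (TTGCCAATAG) matches the top strand directly at positions 150–159; it anneals to the bottom strand with its 3' end pointing downstream toward position 159.
The 3' ends diverge (primer A extends toward position 1, primer B toward position 190), so the primers never converge on a shared product.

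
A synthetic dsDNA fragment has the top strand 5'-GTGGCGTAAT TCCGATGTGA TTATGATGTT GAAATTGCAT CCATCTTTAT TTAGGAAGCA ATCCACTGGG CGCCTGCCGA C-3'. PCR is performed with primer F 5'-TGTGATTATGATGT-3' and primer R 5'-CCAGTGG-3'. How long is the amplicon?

54 bp

Forward primer TGTGATTATGATGT is found on the top strand at positions 16–29.
The reverse primer's reverse complement is CCACTGG, which matches the template at positions 63–69.
Amplicon spans positions 16–69: 54 bp.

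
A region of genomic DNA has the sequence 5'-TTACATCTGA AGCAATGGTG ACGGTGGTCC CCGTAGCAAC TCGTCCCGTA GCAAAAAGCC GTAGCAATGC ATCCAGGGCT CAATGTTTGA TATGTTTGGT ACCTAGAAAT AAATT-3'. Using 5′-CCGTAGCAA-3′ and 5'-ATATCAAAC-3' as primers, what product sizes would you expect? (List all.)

63 bp, 48 bp, 35 bp

The forward primer CCGTAGCAA matches the top strand at positions 31–39, 46–54, 59–67.
The reverse primer's reverse complement is GTTTGATAT, matching at positions 85–93.
Each forward site pairs with the reverse site to give a product ending at position 93: sizes 63, 48, 35 bp.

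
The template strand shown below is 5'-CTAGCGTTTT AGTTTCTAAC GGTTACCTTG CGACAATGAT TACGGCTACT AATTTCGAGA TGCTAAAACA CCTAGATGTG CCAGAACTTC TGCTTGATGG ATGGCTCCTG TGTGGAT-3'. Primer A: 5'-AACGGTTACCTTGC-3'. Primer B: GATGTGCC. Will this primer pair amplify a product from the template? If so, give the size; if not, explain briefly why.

Primer A (AACGGTTACCTTGC) matches the top strand at positions 18–31 (3' end points downstream).
Primer B (GATGTGCC) also matches the top strand directly, at positions 75–82 — its reverse complement GGCACATC is not present.
Both primers anneal to the bottom strand with 3' ends pointing the same way, so neither can prime synthesis back toward the other.

No product — both primers anneal to the same strand and extend in the same direction.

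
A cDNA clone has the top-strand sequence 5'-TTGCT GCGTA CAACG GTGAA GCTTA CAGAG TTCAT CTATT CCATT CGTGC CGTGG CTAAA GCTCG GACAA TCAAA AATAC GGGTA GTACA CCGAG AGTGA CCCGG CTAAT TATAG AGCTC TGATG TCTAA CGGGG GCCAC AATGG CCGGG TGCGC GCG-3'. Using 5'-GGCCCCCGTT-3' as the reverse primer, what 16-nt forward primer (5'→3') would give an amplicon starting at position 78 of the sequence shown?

5'-TACGGGTAGTACACCG-3'

The reverse primer's reverse complement AACGGGGGCC matches the template at positions 129–138; the product starts at position 78.
The forward primer is identical to the top strand over positions 78–93: TACGGGTAGTACACCG.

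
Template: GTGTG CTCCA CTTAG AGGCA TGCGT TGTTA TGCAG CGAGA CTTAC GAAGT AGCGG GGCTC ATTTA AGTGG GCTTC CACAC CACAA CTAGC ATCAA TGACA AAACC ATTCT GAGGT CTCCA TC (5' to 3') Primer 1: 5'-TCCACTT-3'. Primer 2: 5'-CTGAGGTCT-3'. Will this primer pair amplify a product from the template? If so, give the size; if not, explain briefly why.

Primer 1 (TCCACTT) matches the top strand at positions 7–13 (3' end points downstream).
Primer 2 (CTGAGGTCT) also matches the top strand directly, at positions 109–117 — its reverse complement AGACCTCAG is not present.
Both primers anneal to the bottom strand with 3' ends pointing the same way, so neither can prime synthesis back toward the other.

No product — both primers anneal to the same strand and extend in the same direction.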